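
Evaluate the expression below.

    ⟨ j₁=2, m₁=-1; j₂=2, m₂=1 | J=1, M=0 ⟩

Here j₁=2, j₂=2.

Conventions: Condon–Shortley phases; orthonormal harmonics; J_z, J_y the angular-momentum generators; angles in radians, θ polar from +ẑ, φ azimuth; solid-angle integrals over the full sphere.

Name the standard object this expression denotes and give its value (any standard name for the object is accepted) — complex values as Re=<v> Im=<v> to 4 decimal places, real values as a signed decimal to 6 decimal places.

This is a Clebsch–Gordan (vector-coupling) coefficient.
triangle: 3!·1!·1!/6! = 6/720
(j±m)!: 1!·3!·3!·1!·1!·1! = 36
prefactor² = (2J+1)·Δ·N² = 9/10
  k=2: +1/(2!·1!·1!·1!·0!·0!) = 1/2
  k=3: −1/(3!·0!·0!·0!·1!·1!) = -1/6
Σ = 1/3  ⇒  CG² = 9/10·(1/3)² = 1/10
CG = +√(1/10) = +0.316228

Clebsch–Gordan coefficient, +√(1/10) ≈ +0.316228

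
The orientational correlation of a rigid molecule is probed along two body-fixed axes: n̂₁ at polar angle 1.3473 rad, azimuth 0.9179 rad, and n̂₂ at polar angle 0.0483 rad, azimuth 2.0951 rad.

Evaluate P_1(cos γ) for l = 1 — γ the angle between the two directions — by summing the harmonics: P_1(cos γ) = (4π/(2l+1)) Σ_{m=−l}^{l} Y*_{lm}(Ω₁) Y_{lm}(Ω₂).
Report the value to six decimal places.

0.239438

Summing Y*_{l m}(θ₁,φ₁)·Y_{l m}(θ₂,φ₂) over m ∈ [−1, 1]; prefactor 4π/(2·1+1) = 4.188790:
  m=-1: Y*=+0.204664+0.267610i  Y=-0.008351-0.014440i  product +0.002155-0.005190i
  m=+0: Y*=+0.108294-0.000000i  Y=+0.488033+0.000000i  product +0.052851+0.000000i
  m=+1: Y*=-0.204664+0.267610i  Y=+0.008351-0.014440i  product +0.002155+0.005190i
Total Σ_m = +0.057162+0.000000i. Multiply by 4.188790: +0.239438+0.000000i. P_1(cos γ) = 0.239438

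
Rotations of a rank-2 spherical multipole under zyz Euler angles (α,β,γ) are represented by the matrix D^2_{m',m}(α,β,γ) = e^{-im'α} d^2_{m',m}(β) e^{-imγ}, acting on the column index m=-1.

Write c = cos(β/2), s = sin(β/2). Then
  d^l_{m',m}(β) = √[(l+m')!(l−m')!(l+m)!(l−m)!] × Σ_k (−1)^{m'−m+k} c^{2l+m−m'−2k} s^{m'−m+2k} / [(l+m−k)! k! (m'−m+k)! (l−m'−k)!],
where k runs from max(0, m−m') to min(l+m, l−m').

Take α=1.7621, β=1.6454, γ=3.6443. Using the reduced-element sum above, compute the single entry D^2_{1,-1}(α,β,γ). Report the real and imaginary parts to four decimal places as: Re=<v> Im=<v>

Split into d^2_{1,-1}(β=1.6454) × two z-phases.
Half-angle: c=0.680245, s=0.732985. N=√(6·1·1·6)=6.000000
The bounds max(0,m−m')=0 and min(l+m,l−m')=1 give 2 terms
  k=0: (−1)^2·6.0000/(2)·0.6802^2·0.7330^2 = +0.745833
  k=1: (−1)^3·6.0000/(6)·0.6802^0·0.7330^4 = -0.288656
d^2_{1,-1}(1.6454) = +0.745833 -0.288656 = +0.457177
Attach z-rotation phases: D = e^{-i(1)(1.7621)}·(+0.457177)·e^{-i(-1)(3.6443)} = -0.140077+0.435189i

Re=-0.1401 Im=0.4352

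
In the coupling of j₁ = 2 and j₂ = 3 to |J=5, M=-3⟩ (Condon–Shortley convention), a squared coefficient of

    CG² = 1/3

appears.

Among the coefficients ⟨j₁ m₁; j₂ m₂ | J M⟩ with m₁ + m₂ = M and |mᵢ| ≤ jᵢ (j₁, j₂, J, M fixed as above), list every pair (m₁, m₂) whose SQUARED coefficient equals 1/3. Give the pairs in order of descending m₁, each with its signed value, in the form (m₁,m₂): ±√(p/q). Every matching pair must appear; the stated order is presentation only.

Admissible pairs with m₁+m₂ = M = -3: (-2,-1), (-1,-2), (0,-3)
  (m₁,m₂)=(0,-3): CG² = 2/15, CG = +√(2/15)
  (m₁,m₂)=(-1,-2): CG² = 8/15, CG = +√(8/15)
  (m₁,m₂)=(-2,-1): CG² = 1/3, CG = +√(1/3)   ← matches the target
Pairs with CG² = 1/3: (-2,-1): +√(1/3)

(-2,-1): +√(1/3)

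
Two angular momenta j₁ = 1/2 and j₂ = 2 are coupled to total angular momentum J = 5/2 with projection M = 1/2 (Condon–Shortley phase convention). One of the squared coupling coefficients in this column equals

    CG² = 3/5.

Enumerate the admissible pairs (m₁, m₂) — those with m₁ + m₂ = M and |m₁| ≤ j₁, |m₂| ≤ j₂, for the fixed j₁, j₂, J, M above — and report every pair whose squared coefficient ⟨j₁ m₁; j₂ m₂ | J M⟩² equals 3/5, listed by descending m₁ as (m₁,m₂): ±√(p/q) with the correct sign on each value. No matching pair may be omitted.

Admissible pairs with m₁+m₂ = M = 1/2: (-1/2,1), (1/2,0)
  (m₁,m₂)=(1/2,0): CG² = 3/5, CG = +√(3/5)   ← matches the target
  (m₁,m₂)=(-1/2,1): CG² = 2/5, CG = +√(2/5)
Pairs with CG² = 3/5: (1/2,0): +√(3/5)

(1/2,0): +√(3/5)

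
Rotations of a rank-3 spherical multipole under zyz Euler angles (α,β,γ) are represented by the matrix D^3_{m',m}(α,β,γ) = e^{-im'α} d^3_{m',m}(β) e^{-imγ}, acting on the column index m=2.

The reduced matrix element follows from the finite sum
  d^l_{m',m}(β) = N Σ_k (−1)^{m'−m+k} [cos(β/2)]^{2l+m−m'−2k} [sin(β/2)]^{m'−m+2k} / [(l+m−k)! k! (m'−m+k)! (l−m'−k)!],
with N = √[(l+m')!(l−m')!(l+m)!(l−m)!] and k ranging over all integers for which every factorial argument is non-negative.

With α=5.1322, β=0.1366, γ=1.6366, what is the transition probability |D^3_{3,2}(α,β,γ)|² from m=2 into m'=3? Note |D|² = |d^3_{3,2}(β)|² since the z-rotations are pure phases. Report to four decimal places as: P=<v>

D^3_{3,2}(5.1322,0.1366,1.6366) = e^{-i·3·5.1322}·d^3_{3,2}(0.1366)·e^{-i·2·1.6366}. Compute d first:
With c≡cos(β/2)=0.997668 and s≡sin(β/2)=0.068247, N=[720·1·120·1]^{1/2}=293.938769
Admissible k: 0..0 (factorial args all ≥0)
  k=0: (−1)^1·293.9388/(120)·0.9977^5·0.0682^1 = -0.165230
d^3_{3,2}(0.1366) = -0.165230
|D^3_{3,2}|² = |d^3_{3,2}(β)|² = (-0.165230)² = 0.027301 (the z-rotation phases have unit modulus)

P=0.0273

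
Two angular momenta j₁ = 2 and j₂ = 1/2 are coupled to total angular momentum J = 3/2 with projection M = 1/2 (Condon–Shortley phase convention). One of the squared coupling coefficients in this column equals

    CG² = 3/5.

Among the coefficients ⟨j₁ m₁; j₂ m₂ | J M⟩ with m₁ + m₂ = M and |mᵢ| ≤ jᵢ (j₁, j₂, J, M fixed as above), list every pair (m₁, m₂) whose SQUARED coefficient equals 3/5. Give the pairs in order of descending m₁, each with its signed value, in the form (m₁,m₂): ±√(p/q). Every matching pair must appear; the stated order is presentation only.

(1,-1/2): +√(3/5)

Admissible pairs with m₁+m₂ = M = 1/2: (0,1/2), (1,-1/2)
  (m₁,m₂)=(1,-1/2): CG² = 3/5, CG = +√(3/5)   ← matches the target
  (m₁,m₂)=(0,1/2): CG² = 2/5, CG = −√(2/5)
Pairs with CG² = 3/5: (1,-1/2): +√(3/5)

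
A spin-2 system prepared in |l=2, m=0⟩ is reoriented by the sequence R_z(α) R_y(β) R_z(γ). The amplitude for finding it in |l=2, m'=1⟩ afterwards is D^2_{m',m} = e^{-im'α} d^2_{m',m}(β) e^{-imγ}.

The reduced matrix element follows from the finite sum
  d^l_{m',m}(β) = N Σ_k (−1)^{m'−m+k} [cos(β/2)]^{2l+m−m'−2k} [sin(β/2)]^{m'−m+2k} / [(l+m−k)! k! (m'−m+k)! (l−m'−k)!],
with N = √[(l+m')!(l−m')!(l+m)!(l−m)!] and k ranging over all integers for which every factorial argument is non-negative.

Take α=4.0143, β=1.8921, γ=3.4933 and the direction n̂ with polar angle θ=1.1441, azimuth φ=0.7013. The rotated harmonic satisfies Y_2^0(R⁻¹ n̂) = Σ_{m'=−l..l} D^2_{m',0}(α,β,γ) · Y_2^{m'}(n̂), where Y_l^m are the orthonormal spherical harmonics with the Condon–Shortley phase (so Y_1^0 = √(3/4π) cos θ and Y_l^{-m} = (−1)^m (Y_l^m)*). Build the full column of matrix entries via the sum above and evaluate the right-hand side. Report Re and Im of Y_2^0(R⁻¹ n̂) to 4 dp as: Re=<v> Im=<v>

Need the full column D^2_{m',0} for m'=−2..2 at α=4.0143, β=1.8921, γ=3.4933.
cos(β/2)=0.584892, sin(β/2)=0.811112
d^2_{-2,0}: single k=2 term ⇒ +0.551299;  D = -0.095779+0.542916i
d^2_{-1,0}: k∈[1..2] ⇒ +0.397541 -0.764527 = -0.366985;  D = +0.235882+0.281137i
d^2_{0,0}: k∈[0..2] ⇒ +0.117031 -0.900268 +0.432835 = -0.350402;  D = -0.350402+0.000000i
d^2_{1,0}: k∈[0..1] ⇒ -0.397541 +0.764527 = +0.366985;  D = -0.235882+0.281137i
d^2_{2,0}: single k=0 term ⇒ +0.551299;  D = -0.095779-0.542916i
Y_2^{m'}(θ=1.1441,φ=0.7013) and Σ D·Y over m':
  (-0.0958+0.5429i)·(+0.0536-0.3156i)  (+0.2359+0.2811i)·(+0.2224-0.1878i)  (-0.3504+0.0000i)·(-0.1533+0.0000i)  (-0.2359+0.2811i)·(-0.2224-0.1878i)  (-0.0958-0.5429i)·(+0.0536+0.3156i)
Y_2^0(R⁻¹ n̂) = +0.596644-0.000000i

Re=0.5966 Im=0.0000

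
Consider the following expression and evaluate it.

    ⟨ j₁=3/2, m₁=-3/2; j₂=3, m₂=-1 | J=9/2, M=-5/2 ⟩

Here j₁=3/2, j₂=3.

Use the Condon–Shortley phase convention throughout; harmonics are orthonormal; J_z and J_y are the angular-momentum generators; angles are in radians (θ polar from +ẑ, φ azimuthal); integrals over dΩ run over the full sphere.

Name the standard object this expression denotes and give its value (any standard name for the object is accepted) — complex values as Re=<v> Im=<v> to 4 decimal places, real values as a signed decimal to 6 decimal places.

This is a Clebsch–Gordan (vector-coupling) coefficient.
triangle: 0!×3!×6!/10! = 4320/3628800
(j±m)!: 0!×3!×2!×4!×2!×7! = 2903040
prefactor² = (2J+1)×Δ×N² = 34560
  k=0: +1/(0!×0!×3!×2!×0!×4!) = 1/288
Σ = 1/288  ⇒  CG² = 34560×(1/288)² = 5/12
CG = +√(5/12) = +0.645497

Clebsch–Gordan coefficient, +√(5/12) ≈ +0.645497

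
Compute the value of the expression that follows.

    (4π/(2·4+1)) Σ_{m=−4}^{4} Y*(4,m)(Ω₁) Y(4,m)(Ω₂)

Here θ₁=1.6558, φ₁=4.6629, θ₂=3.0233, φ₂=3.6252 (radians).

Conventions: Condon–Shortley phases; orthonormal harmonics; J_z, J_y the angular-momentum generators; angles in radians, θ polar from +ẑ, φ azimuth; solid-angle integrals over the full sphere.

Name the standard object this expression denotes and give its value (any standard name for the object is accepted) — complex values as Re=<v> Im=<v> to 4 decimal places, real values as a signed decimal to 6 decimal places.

Legendre polynomial (addition theorem), +0.299051

This sum is the spherical-harmonic addition theorem: it equals the Legendre polynomial P_l(cos γ) of the angle γ between the two directions.
Term-by-term m-sum for l=4 (normalisation 4π/9 = 1.396263):
  m=-4: Y*=+0.427658-0.085781i  Y=-0.000031-0.000080i  product -0.000020-0.000032i
  m=-3: Y*=-0.015550-0.103965i  Y=+0.000245-0.002028i  product -0.000215+0.000006i
  m=-2: Y*=+0.313811-0.031162i  Y=+0.015610-0.022642i  product +0.004193-0.007592i
  m=-1: Y*=-0.005839-0.117898i  Y=+0.191551-0.100604i  product -0.012980-0.021996i
  m=+0: Y*=+0.294673-0.000000i  Y=+0.788067+0.000000i  product +0.232222+0.000000i
  m=+1: Y*=+0.005839-0.117898i  Y=-0.191551-0.100604i  product -0.012980+0.021996i
  m=+2: Y*=+0.313811+0.031162i  Y=+0.015610+0.022642i  product +0.004193+0.007592i
  m=+3: Y*=+0.015550-0.103965i  Y=-0.000245-0.002028i  product -0.000215-0.000006i
  m=+4: Y*=+0.427658+0.085781i  Y=-0.000031+0.000080i  product -0.000020+0.000032i
Accumulated sum +0.214180+0.000000i; after 4π/(2l+1) scaling, +0.299051+0.000000i ⇒ P_4 = 0.299051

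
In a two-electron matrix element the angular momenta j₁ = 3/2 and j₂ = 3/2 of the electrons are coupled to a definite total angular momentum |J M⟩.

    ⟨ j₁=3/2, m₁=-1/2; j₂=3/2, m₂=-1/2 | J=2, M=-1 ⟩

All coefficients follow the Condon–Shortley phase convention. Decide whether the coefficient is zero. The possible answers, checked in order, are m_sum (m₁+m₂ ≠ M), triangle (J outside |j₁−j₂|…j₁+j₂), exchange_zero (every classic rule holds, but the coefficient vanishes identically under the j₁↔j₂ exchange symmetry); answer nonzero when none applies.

exchange_zero

m-sum: m₁+m₂ = -1/2+(-1/2) = -1, M = -1  ✓
triangle: |j₁−j₂| = 0 ≤ J = 2 ≤ j₁+j₂ = 3  ✓
exchange: j₁=j₂ and m₁=m₂, and (−1)^(j₁+j₂−J) = (−1)^1 = −1 forces ⟨j₁m₁;j₂m₂|JM⟩ = −⟨j₂m₂;j₁m₁|JM⟩ = −⟨j₁m₁;j₂m₂|JM⟩ ⇒ the coefficient vanishes identically
Racah sum check: Σ_k collapses to 0 ⇒ CG = 0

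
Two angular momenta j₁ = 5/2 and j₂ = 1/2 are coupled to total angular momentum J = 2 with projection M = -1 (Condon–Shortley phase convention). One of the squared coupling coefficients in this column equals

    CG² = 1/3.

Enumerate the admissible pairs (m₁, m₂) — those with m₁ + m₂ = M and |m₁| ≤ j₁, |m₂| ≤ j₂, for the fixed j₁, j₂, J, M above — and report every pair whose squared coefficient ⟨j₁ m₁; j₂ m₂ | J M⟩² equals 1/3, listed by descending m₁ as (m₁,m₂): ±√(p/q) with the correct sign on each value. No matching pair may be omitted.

(-1/2,-1/2): +√(1/3)

Admissible pairs with m₁+m₂ = M = -1: (-3/2,1/2), (-1/2,-1/2)
  (m₁,m₂)=(-1/2,-1/2): CG² = 1/3, CG = +√(1/3)   ← matches the target
  (m₁,m₂)=(-3/2,1/2): CG² = 2/3, CG = −√(2/3)
Pairs with CG² = 1/3: (-1/2,-1/2): +√(1/3)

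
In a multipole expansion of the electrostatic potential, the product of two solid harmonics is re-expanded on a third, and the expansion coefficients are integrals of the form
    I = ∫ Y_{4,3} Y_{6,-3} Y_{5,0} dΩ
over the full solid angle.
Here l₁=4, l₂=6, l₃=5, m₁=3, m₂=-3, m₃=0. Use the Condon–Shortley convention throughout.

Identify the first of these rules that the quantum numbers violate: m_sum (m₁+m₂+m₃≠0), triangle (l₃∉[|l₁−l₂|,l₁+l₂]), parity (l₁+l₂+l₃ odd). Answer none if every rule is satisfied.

Σmᵢ = 0  ✓
l₃∈[|l₁−l₂|,l₁+l₂]=[2,10], have l₃=5  ✓
Σlᵢ = 15 ⇒ odd  ✗

parity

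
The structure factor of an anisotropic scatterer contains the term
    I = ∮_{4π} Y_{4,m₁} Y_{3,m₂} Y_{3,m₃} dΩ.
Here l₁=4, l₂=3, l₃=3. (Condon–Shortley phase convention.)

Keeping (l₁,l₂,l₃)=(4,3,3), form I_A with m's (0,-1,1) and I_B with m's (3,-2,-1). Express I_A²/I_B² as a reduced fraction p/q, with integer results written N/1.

1/14

l's match ⇒ only the (l;m) 3-j factors differ between A and B.
A: triangle coeff Δ(4,3,3) = 1/34650; Σ_t [0,2]: t=0:+1/1152 t=1:−1/36 t=2:+1/32 = 5/1152; (3j)²=1/1386 [(4 3 3; 0 -1 1)], sign=+1
B: triangle coeff Δ(4,3,3) = 1/34650; Σ_t [0,1]: t=0:+1/144 t=1:−1/288 = 1/288; (3j)²=1/99 [(4 3 3; 3 -2 -1)], sign=+1
I_A²/I_B² = (1/1386)/(1/99) = 1/14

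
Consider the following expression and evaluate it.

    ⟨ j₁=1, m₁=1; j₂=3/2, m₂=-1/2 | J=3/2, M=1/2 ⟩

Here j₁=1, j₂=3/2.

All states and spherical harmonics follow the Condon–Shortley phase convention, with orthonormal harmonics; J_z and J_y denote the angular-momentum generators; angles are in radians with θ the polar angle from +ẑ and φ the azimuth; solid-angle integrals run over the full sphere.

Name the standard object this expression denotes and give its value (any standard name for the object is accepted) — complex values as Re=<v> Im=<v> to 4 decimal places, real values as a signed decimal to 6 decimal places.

This is a Clebsch–Gordan (vector-coupling) coefficient.
triangle: 1!*1!*2!/5! = 2/120
(j±m)!: 2!*0!*1!*2!*2!*1! = 8
prefactor² = (2J+1)*Δ*N² = 8/15
  k=0: +1/(0!*1!*0!*1!*1!*1!) = 1
Σ = 1  ⇒  CG² = 8/15*1² = 8/15
CG = +√(8/15) = +0.730297

Clebsch–Gordan coefficient, +√(8/15) ≈ +0.730297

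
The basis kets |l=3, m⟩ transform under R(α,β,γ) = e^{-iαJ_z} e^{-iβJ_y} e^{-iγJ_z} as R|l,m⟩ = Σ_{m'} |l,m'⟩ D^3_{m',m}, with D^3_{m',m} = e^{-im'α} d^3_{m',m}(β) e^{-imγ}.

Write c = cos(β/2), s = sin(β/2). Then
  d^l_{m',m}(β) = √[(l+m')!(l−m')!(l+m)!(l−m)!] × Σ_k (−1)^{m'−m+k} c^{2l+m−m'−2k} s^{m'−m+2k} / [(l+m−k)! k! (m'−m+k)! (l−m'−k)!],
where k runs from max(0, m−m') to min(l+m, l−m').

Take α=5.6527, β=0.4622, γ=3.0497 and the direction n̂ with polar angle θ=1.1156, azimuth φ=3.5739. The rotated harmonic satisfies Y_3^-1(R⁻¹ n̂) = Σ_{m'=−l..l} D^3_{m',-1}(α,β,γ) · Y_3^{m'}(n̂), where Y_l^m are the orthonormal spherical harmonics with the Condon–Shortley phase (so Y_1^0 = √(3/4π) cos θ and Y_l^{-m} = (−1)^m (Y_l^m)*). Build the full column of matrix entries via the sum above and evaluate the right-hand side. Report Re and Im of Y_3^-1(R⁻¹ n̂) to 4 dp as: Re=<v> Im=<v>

Re=-0.1330 Im=0.2167

Need the full column D^3_{m',-1} for m'=−3..3 at α=5.6527, β=0.4622, γ=3.0497.
cos(β/2)=0.973415, sin(β/2)=0.229048
d^3_{-3,-1}: single k=2 term ⇒ +0.182428;  D = +0.073144+0.167123i
d^3_{-2,-1}: k∈[1..2] ⇒ +0.633020 -0.070098 = +0.562922;  D = -0.121711+0.549607i
d^3_{-1,-1}: k∈[0..2] ⇒ +0.850723 -0.376822 +0.015648 = +0.489549;  D = -0.367277+0.323675i
d^3_{0,-1}: k∈[0..2] ⇒ -0.693439 +0.115183 -0.002126 = -0.580382;  D = +0.577933-0.053258i
d^3_{1,-1}: k∈[0..2] ⇒ +0.282617 -0.020864 +0.000144 = +0.261897;  D = -0.224821-0.134335i
d^3_{2,-1}: k∈[0..1] ⇒ -0.070098 +0.001941 = -0.068157;  D = +0.026650+0.062731i
d^3_{3,-1}: single k=0 term ⇒ +0.010101;  D = +0.002291-0.009838i
Y_3^{m'}(θ=1.1156,φ=3.5739) and Σ D·Y over m':
  (+0.0731+0.1671i)·(-0.0818+0.2910i)  (-0.1217+0.5496i)·(+0.2352-0.2758i)  (-0.3673+0.3237i)·(+0.0089-0.0041i)  (+0.5779-0.0533i)·(-0.3336+0.0000i)  (-0.2248-0.1343i)·(-0.0089-0.0041i)  (+0.0266+0.0627i)·(+0.2352+0.2758i)  (+0.0023-0.0098i)·(+0.0818+0.2910i)
Y_3^-1(R⁻¹ n̂) = -0.132967+0.216673i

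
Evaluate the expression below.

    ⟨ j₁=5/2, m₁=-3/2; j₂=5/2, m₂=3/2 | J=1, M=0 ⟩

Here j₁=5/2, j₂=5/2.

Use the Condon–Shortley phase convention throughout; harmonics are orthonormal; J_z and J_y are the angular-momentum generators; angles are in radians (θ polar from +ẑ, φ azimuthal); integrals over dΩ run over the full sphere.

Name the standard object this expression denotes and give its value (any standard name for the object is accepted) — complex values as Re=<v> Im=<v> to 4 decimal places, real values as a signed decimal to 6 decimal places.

Clebsch–Gordan coefficient, −√(9/70) ≈ -0.358569

This is a Clebsch–Gordan (vector-coupling) coefficient.
triangle: 4!×1!×1!/7! = 24/5040
(j±m)!: 1!×4!×4!×1!×1!×1! = 576
prefactor² = (2J+1)×Δ×N² = 288/35
  k=3: −1/(3!×1!×1!×1!×0!×0!) = -1/6
  k=4: +1/(4!×0!×0!×0!×1!×1!) = 1/24
Σ = -1/8  ⇒  CG² = 288/35×(-1/8)² = 9/70
CG = −√(9/70) = -0.358569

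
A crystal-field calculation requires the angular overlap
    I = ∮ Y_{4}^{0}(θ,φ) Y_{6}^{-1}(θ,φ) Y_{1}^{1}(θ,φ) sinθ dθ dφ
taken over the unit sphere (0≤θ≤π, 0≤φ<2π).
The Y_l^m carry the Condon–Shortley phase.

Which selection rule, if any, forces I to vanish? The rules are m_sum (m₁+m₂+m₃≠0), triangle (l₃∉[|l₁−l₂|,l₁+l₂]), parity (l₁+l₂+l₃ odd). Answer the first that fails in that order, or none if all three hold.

Σmᵢ = 0  ✓
l₃∈[|l₁−l₂|,l₁+l₂]=[2,10] required, l₃=1 fails  ✗
Σlᵢ = 11 ⇒ odd

triangle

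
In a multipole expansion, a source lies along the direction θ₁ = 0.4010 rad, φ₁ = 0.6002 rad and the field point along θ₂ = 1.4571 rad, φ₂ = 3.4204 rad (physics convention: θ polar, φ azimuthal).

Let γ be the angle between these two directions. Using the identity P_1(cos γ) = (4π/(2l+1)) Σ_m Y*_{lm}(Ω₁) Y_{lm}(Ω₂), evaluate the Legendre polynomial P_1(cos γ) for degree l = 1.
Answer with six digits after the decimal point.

Expand P_1 via completeness: Σ_{m} conj(Y_{1,m}) at Ω₁ times Y_{1,m} at Ω₂ —
  term(m=-1) = (-0.043922, -0.014623)   from Y*(Ω₁)=(0.111289, 0.076170), Y(Ω₂)=(-0.330008, 0.094469)
  term(m=+0) = (0.024936, 0.000000)   from Y*(Ω₁)=(0.449842, -0.000000), Y(Ω₂)=(0.055433, 0.000000)
  term(m=+1) = (-0.043922, 0.014623)   from Y*(Ω₁)=(-0.111289, 0.076170), Y(Ω₂)=(0.330008, 0.094469)
Total Σ_m = (-0.062908, 0.000000). Multiply by 4.188790: (-0.263510, 0.000000). P_1(cos γ) = -0.263510

-0.263510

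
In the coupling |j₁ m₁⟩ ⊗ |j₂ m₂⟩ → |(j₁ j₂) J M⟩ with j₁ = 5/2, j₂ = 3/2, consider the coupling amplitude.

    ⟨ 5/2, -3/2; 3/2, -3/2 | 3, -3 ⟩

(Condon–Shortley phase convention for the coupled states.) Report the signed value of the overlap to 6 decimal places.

+0.612372

√[7·1!4!2!/8! · 1!4!0!3!0!6!] = √(864)
  +(−1)^0/∏(0,1,4,0,0,2)! = 1/48  (running 1/48)
⟨..|..⟩ = √(864)·(1/48) = +0.612372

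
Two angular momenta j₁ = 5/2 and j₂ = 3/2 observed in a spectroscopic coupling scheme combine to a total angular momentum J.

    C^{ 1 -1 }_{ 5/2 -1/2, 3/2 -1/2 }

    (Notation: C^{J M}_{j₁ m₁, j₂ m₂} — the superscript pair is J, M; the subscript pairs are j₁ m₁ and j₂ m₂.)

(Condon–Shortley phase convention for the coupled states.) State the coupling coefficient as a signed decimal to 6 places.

−√(3/20) ≈ -0.387298

triangle: 3!*2!*0!/6! = 12/720
(j±m)!: 2!*3!*1!*2!*0!*2! = 48
prefactor² = (2J+1)*Δ*N² = 12/5
  k=1: −1/(1!*2!*2!*0!*0!*0!) = -1/4
Σ = -1/4  ⇒  CG² = 12/5*(-1/4)² = 3/20
CG = −√(3/20) = -0.387298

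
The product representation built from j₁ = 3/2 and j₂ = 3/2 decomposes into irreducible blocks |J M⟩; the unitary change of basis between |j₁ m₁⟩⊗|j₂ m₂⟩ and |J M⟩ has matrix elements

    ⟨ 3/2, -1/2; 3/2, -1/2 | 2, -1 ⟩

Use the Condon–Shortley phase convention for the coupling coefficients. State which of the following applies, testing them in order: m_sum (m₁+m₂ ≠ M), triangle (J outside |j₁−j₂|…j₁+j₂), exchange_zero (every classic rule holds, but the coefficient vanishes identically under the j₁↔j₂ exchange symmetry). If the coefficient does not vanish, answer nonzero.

m-sum: m₁+m₂ = -1/2+(-1/2) = -1, M = -1  ✓
triangle: |j₁−j₂| = 0 ≤ J = 2 ≤ j₁+j₂ = 3  ✓
exchange: j₁=j₂ and m₁=m₂, and (−1)^(j₁+j₂−J) = (−1)^1 = −1 forces ⟨j₁m₁;j₂m₂|JM⟩ = −⟨j₂m₂;j₁m₁|JM⟩ = −⟨j₁m₁;j₂m₂|JM⟩ ⇒ the coefficient vanishes identically
Racah sum check: Σ_k collapses to 0 ⇒ CG = 0

exchange_zero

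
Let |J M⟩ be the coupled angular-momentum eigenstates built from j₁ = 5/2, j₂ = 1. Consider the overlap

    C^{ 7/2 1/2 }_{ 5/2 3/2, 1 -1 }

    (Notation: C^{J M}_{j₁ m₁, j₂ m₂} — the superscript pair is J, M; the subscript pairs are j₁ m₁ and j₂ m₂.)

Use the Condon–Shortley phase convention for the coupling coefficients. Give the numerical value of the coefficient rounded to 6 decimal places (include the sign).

+0.377964

√[8·0!5!2!/8! · 4!1!0!2!4!3!] = √(2304/7)
  +(−1)^0/∏(0,0,1,0,4,2)! = 1/48  (running 1/48)
⟨..|..⟩ = √(2304/7)·(1/48) = +0.377964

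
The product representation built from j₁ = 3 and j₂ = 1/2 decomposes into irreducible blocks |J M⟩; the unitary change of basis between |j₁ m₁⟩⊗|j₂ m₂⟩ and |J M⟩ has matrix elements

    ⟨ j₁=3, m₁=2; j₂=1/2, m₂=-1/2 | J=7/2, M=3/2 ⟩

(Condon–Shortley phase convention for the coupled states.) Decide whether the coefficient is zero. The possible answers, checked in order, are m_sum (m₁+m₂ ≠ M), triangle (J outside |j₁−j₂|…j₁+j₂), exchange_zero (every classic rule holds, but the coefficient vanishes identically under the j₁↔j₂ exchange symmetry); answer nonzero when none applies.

m-sum: m₁+m₂ = 2+(-1/2) = 3/2, M = 3/2  ✓
triangle: |j₁−j₂| = 5/2 ≤ J = 7/2 ≤ j₁+j₂ = 7/2  ✓
exchange: j₁≠j₂ or m₁≠m₂ — the exchange symmetry imposes no constraint here
value check: CG = +√(2/7) = +0.534522 ≠ 0

nonzero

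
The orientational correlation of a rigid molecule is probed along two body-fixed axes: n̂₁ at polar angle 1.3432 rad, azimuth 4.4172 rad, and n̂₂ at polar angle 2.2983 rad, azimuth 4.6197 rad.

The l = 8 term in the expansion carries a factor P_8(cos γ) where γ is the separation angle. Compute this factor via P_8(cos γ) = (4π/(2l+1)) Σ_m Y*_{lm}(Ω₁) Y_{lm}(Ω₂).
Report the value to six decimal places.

0.110701

Expand P_8 via completeness: Σ_{m} conj(Y_{8,m}) at Ω₁ times Y_{8,m} at Ω₂ —
  [-8]  conj(Y_{8,-8})(Ω₁) = -0.297288-0.294143i ; Y_{8,-8}(Ω₂) = +0.036788+0.033693i ; Δ = -0.001026-0.020837i
  [-7]  conj(Y_{8,-7})(Ω₁) = +0.340843-0.184229i ; Y_{8,-7}(Ω₂) = -0.107362+0.141574i ; Δ = -0.010512+0.068034i
  [-6]  conj(Y_{8,-6})(Ω₁) = -0.015134-0.074528i ; Y_{8,-6}(Ω₂) = -0.312511-0.194249i ; Δ = -0.009748+0.026230i
  [-5]  conj(Y_{8,-5})(Ω₁) = +0.358447+0.034102i ; Y_{8,-5}(Ω₂) = +0.204077-0.408360i ; Δ = +0.087076-0.139416i
  [-4]  conj(Y_{8,-4})(Ω₁) = -0.017985+0.043748i ; Y_{8,-4}(Ω₂) = +0.217181+0.084426i ; Δ = -0.007600+0.007983i
  [-3]  conj(Y_{8,-3})(Ω₁) = +0.250778+0.204973i ; Y_{8,-3}(Ω₂) = +0.057838-0.202611i ; Δ = +0.056034-0.038955i
  [-2]  conj(Y_{8,-2})(Ω₁) = -0.083490+0.055947i ; Y_{8,-2}(Ω₂) = +0.354554+0.066490i ; Δ = -0.033322+0.014285i
  [-1]  conj(Y_{8,-1})(Ω₁) = +0.088256+0.290248i ; Y_{8,-1}(Ω₂) = +0.004723-0.050809i ; Δ = +0.015164-0.003113i
  [+0]  conj(Y_{8,0})(Ω₁) = -0.115658-0.000000i ; Y_{8,0}(Ω₂) = +0.366399+0.000000i ; Δ = -0.042377-0.000000i
  [+1]  conj(Y_{8,1})(Ω₁) = -0.088256+0.290248i ; Y_{8,1}(Ω₂) = -0.004723-0.050809i ; Δ = +0.015164+0.003113i
  [+2]  conj(Y_{8,2})(Ω₁) = -0.083490-0.055947i ; Y_{8,2}(Ω₂) = +0.354554-0.066490i ; Δ = -0.033322-0.014285i
  [+3]  conj(Y_{8,3})(Ω₁) = -0.250778+0.204973i ; Y_{8,3}(Ω₂) = -0.057838-0.202611i ; Δ = +0.056034+0.038955i
  [+4]  conj(Y_{8,4})(Ω₁) = -0.017985-0.043748i ; Y_{8,4}(Ω₂) = +0.217181-0.084426i ; Δ = -0.007600-0.007983i
  [+5]  conj(Y_{8,5})(Ω₁) = -0.358447+0.034102i ; Y_{8,5}(Ω₂) = -0.204077-0.408360i ; Δ = +0.087076+0.139416i
  [+6]  conj(Y_{8,6})(Ω₁) = -0.015134+0.074528i ; Y_{8,6}(Ω₂) = -0.312511+0.194249i ; Δ = -0.009748-0.026230i
  [+7]  conj(Y_{8,7})(Ω₁) = -0.340843-0.184229i ; Y_{8,7}(Ω₂) = +0.107362+0.141574i ; Δ = -0.010512-0.068034i
  [+8]  conj(Y_{8,8})(Ω₁) = -0.297288+0.294143i ; Y_{8,8}(Ω₂) = +0.036788-0.033693i ; Δ = -0.001026+0.020837i
Σ over m = +0.149759+0.000000i; ×(4π/17) → +0.110701+0.000000i. Real part: 0.110701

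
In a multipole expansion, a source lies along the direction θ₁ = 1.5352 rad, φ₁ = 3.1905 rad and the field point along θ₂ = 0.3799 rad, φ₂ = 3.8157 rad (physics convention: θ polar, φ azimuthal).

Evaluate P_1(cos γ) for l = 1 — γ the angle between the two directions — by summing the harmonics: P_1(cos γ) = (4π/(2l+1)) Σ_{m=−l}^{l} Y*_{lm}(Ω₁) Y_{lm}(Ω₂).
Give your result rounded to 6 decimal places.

0.333545

Expand P_1 via completeness: Σ_{m} conj(Y_{1,m}) at Ω₁ times Y_{1,m} at Ω₂ —
  [-1]  conj(Y_{1,-1})(Ω₁) = -0.344862-0.016880i ; Y_{1,-1}(Ω₂) = -0.100095+0.079972i ; Δ = +0.035869-0.025890i
  [+0]  conj(Y_{1,0})(Ω₁) = +0.017389-0.000000i ; Y_{1,0}(Ω₂) = +0.453766+0.000000i ; Δ = +0.007890+0.000000i
  [+1]  conj(Y_{1,1})(Ω₁) = +0.344862-0.016880i ; Y_{1,1}(Ω₂) = +0.100095+0.079972i ; Δ = +0.035869+0.025890i
Σ over m = +0.079628+0.000000i; ×(4π/3) → +0.333545+0.000000i. Real part: 0.333545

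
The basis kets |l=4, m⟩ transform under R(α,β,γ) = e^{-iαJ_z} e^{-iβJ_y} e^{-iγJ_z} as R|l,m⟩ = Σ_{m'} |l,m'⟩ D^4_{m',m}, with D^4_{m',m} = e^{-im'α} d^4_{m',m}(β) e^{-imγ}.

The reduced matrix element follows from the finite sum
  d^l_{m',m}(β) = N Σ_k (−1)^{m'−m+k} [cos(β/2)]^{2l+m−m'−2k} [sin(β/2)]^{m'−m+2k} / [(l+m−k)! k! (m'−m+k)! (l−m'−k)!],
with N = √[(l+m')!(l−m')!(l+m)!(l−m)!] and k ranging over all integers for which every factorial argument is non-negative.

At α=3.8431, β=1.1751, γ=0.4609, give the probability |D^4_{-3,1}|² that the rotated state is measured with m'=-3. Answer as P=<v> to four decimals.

D^4_{-3,1}(3.8431,1.1751,0.4609) = e^{-i·-3·3.8431}·d^4_{-3,1}(1.1751)·e^{-i·1·0.4609}. Compute d first:
c=cos(1.175100/2)=0.832301, s=sin(1.175100/2)=0.554324; N=√[1·5040·120·6]=1904.940944
k∈{4,5} keeps every argument non-negative
  k=4: (−1)^0·1904.9409/(144)·0.8323^4·0.5543^4 = +0.599369
  k=5: (−1)^1·1904.9409/(240)·0.8323^2·0.5543^6 = -0.159519
d^4_{-3,1}(1.1751) = +0.599369 -0.159519 = +0.439851
|D^4_{-3,1}|² = |d^4_{-3,1}(β)|² = (+0.439851)² = 0.193469 (the z-rotation phases have unit modulus)

P=0.1935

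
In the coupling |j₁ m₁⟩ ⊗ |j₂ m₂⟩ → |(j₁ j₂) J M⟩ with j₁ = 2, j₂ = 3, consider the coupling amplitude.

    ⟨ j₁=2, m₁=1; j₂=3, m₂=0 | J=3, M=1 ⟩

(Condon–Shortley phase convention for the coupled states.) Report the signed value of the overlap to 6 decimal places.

-0.182574  (= −√(1/30))

√[7·2!2!4!/9! · 3!1!3!3!4!2!] = √(96/5)
  +(−1)^0/∏(0,2,1,3,1,1)! = 1/12  (running 1/12)
  +(−1)^1/∏(1,1,0,2,2,2)! = -1/8  (running -1/24)
⟨..|..⟩ = √(96/5)·(-1/24) = -0.182574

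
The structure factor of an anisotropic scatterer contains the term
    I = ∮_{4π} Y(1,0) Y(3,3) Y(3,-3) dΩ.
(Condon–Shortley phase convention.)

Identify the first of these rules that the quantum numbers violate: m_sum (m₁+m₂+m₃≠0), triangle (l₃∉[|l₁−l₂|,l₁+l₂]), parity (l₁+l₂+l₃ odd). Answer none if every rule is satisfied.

parity

m₁+m₂+m₃ = 0 + 3 − 3 = 0  ✓
triangle: |1−3|=2 ≤ l₃=3 ≤ 1+3=4  ✓
parity: l₁+l₂+l₃ = 7 is odd  ✗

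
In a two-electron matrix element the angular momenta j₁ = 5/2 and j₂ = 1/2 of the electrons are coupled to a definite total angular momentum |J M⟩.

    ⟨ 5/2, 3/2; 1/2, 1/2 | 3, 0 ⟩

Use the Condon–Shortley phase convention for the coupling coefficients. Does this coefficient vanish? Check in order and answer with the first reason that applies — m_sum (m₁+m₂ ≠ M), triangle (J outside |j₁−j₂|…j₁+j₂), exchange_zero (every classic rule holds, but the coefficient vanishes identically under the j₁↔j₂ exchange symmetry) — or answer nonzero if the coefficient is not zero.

m_sum

m-sum: m₁+m₂ = 3/2+1/2 = 2, M = 0  ✗ ⇒ coefficient is 0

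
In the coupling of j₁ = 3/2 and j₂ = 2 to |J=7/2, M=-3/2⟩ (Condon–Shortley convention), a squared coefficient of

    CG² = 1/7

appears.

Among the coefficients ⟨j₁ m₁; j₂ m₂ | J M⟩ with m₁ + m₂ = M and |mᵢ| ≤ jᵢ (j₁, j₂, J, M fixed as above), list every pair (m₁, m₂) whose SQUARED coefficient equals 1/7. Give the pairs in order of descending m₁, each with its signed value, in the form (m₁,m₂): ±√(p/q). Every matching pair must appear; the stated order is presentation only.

(1/2,-2): +√(1/7)

Admissible pairs with m₁+m₂ = M = -3/2: (-3/2,0), (-1/2,-1), (1/2,-2)
  (m₁,m₂)=(1/2,-2): CG² = 1/7, CG = +√(1/7)   ← matches the target
  (m₁,m₂)=(-1/2,-1): CG² = 4/7, CG = +√(4/7)
  (m₁,m₂)=(-3/2,0): CG² = 2/7, CG = +√(2/7)
Pairs with CG² = 1/7: (1/2,-2): +√(1/7)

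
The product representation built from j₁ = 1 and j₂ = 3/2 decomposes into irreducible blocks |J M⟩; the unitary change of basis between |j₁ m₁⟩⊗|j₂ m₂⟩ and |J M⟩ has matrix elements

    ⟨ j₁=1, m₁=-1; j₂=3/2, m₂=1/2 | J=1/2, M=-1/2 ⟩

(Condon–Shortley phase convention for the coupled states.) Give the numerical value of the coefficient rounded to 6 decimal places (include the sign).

√[2·2!0!1!/4! · 0!2!2!1!0!1!] = √(2/3)
  +(−1)^2/∏(2,0,0,0,0,1)! = 1/2  (running 1/2)
⟨..|..⟩ = √(2/3)·(1/2) = +0.408248

+√(1/6) ≈ +0.408248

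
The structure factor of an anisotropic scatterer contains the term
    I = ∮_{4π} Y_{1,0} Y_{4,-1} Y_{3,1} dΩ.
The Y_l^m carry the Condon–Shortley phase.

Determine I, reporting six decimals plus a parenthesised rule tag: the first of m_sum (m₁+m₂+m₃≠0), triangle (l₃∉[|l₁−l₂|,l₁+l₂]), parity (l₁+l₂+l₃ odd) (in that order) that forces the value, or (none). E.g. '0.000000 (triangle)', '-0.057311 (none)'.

Checks pass: Σm=0; 8 even; l₃=3∈[3,5].
(2·1+1)(2·4+1)(2·3+1) = 189
Δ: 2! 0! 6! / 9! → 1/252
sum: t=1:−1/36 = -1/36
3j²(1 4 3; 0 0 0) = Δ·Π!·Σ² = 4/63  (sign +1)
sum: t=1:−1/48 = -1/48
3j²(1 4 3; 0 -1 1) = Δ·Π!·Σ² = 5/84  (sign -1)
combine: 4πI² = 189·4/63·5/84 = 5/7
take √, sign -1: I = -0.23841361
No selection rule forces the value: the integral is nonzero (none).

-0.238414 (none)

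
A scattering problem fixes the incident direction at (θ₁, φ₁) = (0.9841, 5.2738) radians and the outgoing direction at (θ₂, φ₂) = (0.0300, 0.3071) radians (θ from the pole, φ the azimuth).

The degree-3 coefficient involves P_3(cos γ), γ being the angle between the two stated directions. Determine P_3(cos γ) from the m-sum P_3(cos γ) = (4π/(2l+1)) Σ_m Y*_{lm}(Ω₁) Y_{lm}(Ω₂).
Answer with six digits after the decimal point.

Expand P_3 via completeness: Σ_{m} conj(Y_{3,m}) at Ω₁ times Y_{3,m} at Ω₂ —
  m=-3: Y*=-0.23941 - 0.02728j  Y=0.00001 - 0.00001j  product -0.00000 + 0.00000j
  m=-2: Y*=-0.16996 - 0.35366j  Y=0.00075 - 0.00053j  product -0.00031 - 0.00018j
  m=-1: Y*=0.07629 - 0.12130j  Y=0.03692 - 0.01171j  product 0.00140 - 0.00537j
  m=+0: Y*=-0.30319 + 0.00000j  Y=0.74434 + 0.00000j  product -0.22568 + 0.00000j
  m=+1: Y*=-0.07629 - 0.12130j  Y=-0.03692 - 0.01171j  product 0.00140 + 0.00537j
  m=+2: Y*=-0.16996 + 0.35366j  Y=0.00075 + 0.00053j  product -0.00031 + 0.00018j
  m=+3: Y*=0.23941 - 0.02728j  Y=-0.00001 - 0.00001j  product -0.00000 - 0.00000j
Σ over m = -0.22352 - 0.00000j; ×(4π/7) → -0.40126 - 0.00000j. Real part: -0.401259

-0.401259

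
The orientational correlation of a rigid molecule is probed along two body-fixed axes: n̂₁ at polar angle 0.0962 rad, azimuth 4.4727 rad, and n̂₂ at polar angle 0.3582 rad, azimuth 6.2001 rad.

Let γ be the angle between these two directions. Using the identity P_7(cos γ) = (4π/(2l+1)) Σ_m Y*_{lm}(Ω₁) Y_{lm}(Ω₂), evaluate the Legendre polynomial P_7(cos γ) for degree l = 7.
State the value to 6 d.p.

-0.222011

Expand P_7 via completeness: Σ_{m} conj(Y_{7,m}) at Ω₁ times Y_{7,m} at Ω₂ —
  [-7]  conj(Y_{7,-7})(Ω₁) = (0.000000, -0.000000) ; Y_{7,-7}(Ω₂) = (0.000272, 0.000179) ; Δ = (0.000000, 0.000000)
  [-6]  conj(Y_{7,-6})(Ω₁) = (-0.000000, 0.000001) ; Y_{7,-6}(Ω₂) = (0.002858, 0.001556) ; Δ = (-0.000000, 0.000000)
  [-5]  conj(Y_{7,-5})(Ω₁) = (-0.000033, -0.000013) ; Y_{7,-5}(Ω₂) = (0.018497, 0.008159) ; Δ = (-0.000001, -0.000001)
  [-4]  conj(Y_{7,-4})(Ω₁) = (0.000353, -0.000503) ; Y_{7,-4}(Ω₂) = (0.082466, 0.028463) ; Δ = (0.000043, -0.000031)
  [-3]  conj(Y_{7,-3})(Ω₁) = (0.005036, 0.005753) ; Y_{7,-3}(Ω₂) = (0.254656, 0.064822) ; Δ = (0.000910, 0.001791)
  [-2]  conj(Y_{7,-2})(Ω₁) = (-0.059138, 0.030741) ; Y_{7,-2}(Ω₂) = (0.506713, 0.084984) ; Δ = (-0.032579, 0.010551)
  [-1]  conj(Y_{7,-1})(Ω₁) = (-0.087509, -0.358075) ; Y_{7,-1}(Ω₂) = (0.492527, 0.041016) ; Δ = (-0.028414, -0.179951)
  [+0]  conj(Y_{7,0})(Ω₁) = (0.955463, -0.000000) ; Y_{7,0}(Ω₂) = (-0.151682, 0.000000) ; Δ = (-0.144927, 0.000000)
  [+1]  conj(Y_{7,1})(Ω₁) = (0.087509, -0.358075) ; Y_{7,1}(Ω₂) = (-0.492527, 0.041016) ; Δ = (-0.028414, 0.179951)
  [+2]  conj(Y_{7,2})(Ω₁) = (-0.059138, -0.030741) ; Y_{7,2}(Ω₂) = (0.506713, -0.084984) ; Δ = (-0.032579, -0.010551)
  [+3]  conj(Y_{7,3})(Ω₁) = (-0.005036, 0.005753) ; Y_{7,3}(Ω₂) = (-0.254656, 0.064822) ; Δ = (0.000910, -0.001791)
  [+4]  conj(Y_{7,4})(Ω₁) = (0.000353, 0.000503) ; Y_{7,4}(Ω₂) = (0.082466, -0.028463) ; Δ = (0.000043, 0.000031)
  [+5]  conj(Y_{7,5})(Ω₁) = (0.000033, -0.000013) ; Y_{7,5}(Ω₂) = (-0.018497, 0.008159) ; Δ = (-0.000001, 0.000001)
  [+6]  conj(Y_{7,6})(Ω₁) = (-0.000000, -0.000001) ; Y_{7,6}(Ω₂) = (0.002858, -0.001556) ; Δ = (-0.000000, -0.000000)
  [+7]  conj(Y_{7,7})(Ω₁) = (-0.000000, -0.000000) ; Y_{7,7}(Ω₂) = (-0.000272, 0.000179) ; Δ = (0.000000, -0.000000)
Total Σ_m = (-0.265007, -0.000000). Multiply by 0.837758: (-0.222011, -0.000000). P_7(cos γ) = -0.222011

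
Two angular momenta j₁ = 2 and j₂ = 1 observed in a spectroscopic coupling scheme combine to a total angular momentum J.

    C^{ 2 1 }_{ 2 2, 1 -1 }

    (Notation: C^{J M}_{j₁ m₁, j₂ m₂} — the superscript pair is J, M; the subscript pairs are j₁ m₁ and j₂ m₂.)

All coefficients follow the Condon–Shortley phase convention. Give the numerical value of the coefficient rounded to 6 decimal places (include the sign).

j₁+j₂−J=1  J+j₁−j₂=3  J−j₁+j₂=1  j₁+j₂+J+1=6
(j₁±m₁, j₂±m₂, J±M) = (4,0,0,2,3,1)
P² = 12
sum k=0..0:
  [0] +1/6 = 1/6
S = 1/6
C² = P²·S² = 1/3 ; C = +0.577350

+0.577350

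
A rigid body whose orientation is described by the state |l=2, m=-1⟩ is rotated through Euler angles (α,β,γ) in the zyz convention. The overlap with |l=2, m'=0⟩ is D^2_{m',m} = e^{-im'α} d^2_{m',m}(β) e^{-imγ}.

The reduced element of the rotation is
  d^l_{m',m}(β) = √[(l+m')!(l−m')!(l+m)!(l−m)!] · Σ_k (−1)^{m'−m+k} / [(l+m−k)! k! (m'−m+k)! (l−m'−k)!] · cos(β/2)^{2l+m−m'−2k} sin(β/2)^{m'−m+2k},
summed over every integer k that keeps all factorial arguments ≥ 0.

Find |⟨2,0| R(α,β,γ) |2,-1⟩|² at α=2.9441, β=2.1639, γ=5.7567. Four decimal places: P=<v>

Split into d^2_{0,-1}(β=2.1639) × two z-phases.
With c≡cos(β/2)=0.469608 and s≡sin(β/2)=0.882875, N=[2·2·1·6]^{1/2}=4.898979
k∈{0,1} keeps every argument non-negative
  k=0: (−1)^1·4.8990/(2)·0.4696^3·0.8829^1 = -0.223965
  k=1: (−1)^2·4.8990/(2)·0.4696^1·0.8829^3 = +0.791605
d^2_{0,-1}(2.1639) = -0.223965 +0.791605 = +0.567640
|D^2_{0,-1}|² = |d^2_{0,-1}(β)|² = (+0.567640)² = 0.322216 (the z-rotation phases have unit modulus)

P=0.3222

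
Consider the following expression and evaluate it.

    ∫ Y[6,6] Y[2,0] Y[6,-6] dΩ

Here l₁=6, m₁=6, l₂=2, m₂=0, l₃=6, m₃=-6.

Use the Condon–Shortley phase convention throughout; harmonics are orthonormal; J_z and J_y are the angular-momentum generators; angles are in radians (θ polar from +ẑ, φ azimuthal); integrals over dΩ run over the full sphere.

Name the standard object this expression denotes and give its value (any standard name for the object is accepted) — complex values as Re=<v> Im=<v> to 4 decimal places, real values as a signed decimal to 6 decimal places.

This is a Gaunt coefficient — the integral of a triple product of spherical harmonics over the sphere.
m-sum 0 ✓  L=14 even ✓  4≤6≤8 ✓
Π(2lᵢ+1) = 13×5×13 = 845
triangle coeff Δ(6,2,6) = 1/90090
Σ_t [0,2]: t=0:+1/69120 t=1:−1/14400 t=2:+1/69120 = -7/172800
(3j)²=14/715 [(6 2 6; 0 0 0)], sign=-1
Σ_t [0,0]: t=0:+1/14515200 = 1/14515200
(3j)²=22/455 [(6 2 6; 6 0 -6)], sign=+1
⇒ 4πI² = 4/5
I = (-1)√(4/5/(4π)) = -0.25231325

Gaunt coefficient, -0.252313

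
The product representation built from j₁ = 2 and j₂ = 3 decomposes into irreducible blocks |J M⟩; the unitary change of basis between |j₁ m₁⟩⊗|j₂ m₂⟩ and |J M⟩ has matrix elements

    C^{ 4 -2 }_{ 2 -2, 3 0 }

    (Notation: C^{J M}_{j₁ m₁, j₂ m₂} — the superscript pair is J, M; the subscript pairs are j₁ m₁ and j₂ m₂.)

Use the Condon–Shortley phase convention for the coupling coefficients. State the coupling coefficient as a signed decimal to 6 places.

j₁+j₂−J=1  J+j₁−j₂=3  J−j₁+j₂=5  j₁+j₂+J+1=10
(j₁±m₁, j₂±m₂, J±M) = (0,4,3,3,2,6)
P² = 15552/7
sum k=1..1:
  [1] −1/72 = -1/72
S = -1/72
C² = P²·S² = 3/7 ; C = -0.654654

−√(3/7) = -0.654654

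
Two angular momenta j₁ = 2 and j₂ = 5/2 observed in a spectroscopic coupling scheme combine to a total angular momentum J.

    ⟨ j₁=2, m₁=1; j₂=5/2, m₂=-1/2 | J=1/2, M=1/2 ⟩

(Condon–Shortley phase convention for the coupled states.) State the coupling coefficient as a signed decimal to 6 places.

√[2·4!0!1!/6! · 3!1!2!3!1!0!] = √(24/5)
  +(−1)^1/∏(1,3,0,1,0,0)! = -1/6  (running -1/6)
⟨..|..⟩ = √(24/5)·(-1/6) = -0.365148

−√(2/15) = -0.365148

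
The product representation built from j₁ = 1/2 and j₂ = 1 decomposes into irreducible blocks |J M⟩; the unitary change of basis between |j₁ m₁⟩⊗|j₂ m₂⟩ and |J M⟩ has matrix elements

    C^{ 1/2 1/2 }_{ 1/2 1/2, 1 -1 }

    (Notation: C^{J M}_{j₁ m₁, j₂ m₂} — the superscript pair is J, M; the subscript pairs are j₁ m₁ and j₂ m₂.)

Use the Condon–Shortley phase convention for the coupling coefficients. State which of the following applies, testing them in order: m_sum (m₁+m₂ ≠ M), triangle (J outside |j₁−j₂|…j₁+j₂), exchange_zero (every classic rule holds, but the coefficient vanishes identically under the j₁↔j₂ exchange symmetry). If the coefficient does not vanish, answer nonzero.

m-sum: m₁+m₂ = 1/2+(-1) = -1/2, M = 1/2  ✗ ⇒ coefficient is 0

m_sum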